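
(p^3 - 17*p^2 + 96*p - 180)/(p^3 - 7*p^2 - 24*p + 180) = (p - 5)/(p + 5)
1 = 1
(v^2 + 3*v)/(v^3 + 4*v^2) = (v + 3)/(v*(v + 4))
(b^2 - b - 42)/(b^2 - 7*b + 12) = (b^2 - b - 42)/(b^2 - 7*b + 12)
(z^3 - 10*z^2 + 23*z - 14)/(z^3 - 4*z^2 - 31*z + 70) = (z - 1)/(z + 5)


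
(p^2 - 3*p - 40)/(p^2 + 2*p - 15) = (p - 8)/(p - 3)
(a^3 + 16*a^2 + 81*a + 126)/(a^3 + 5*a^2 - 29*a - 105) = (a + 6)/(a - 5)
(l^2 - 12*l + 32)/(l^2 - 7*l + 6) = (l^2 - 12*l + 32)/(l^2 - 7*l + 6)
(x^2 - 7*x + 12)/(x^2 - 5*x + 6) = (x - 4)/(x - 2)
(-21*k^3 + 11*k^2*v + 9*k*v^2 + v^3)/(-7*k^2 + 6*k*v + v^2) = 3*k + v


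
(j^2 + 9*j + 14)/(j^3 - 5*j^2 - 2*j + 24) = (j + 7)/(j^2 - 7*j + 12)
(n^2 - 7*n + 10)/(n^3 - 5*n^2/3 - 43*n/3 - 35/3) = 3*(n - 2)/(3*n^2 + 10*n + 7)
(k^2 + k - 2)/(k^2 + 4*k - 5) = (k + 2)/(k + 5)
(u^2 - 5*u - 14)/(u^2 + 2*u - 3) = (u^2 - 5*u - 14)/(u^2 + 2*u - 3)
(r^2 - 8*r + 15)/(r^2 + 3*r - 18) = (r - 5)/(r + 6)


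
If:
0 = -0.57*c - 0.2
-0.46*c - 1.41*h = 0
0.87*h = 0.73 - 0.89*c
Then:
No Solution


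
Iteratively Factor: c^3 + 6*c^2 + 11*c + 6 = (c + 3)*(c^2 + 3*c + 2) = (c + 1)*(c + 3)*(c + 2)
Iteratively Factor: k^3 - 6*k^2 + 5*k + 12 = (k + 1)*(k^2 - 7*k + 12) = (k - 4)*(k + 1)*(k - 3)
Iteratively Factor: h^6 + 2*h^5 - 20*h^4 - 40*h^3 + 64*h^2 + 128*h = (h + 4)*(h^5 - 2*h^4 - 12*h^3 + 8*h^2 + 32*h) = (h - 4)*(h + 4)*(h^4 + 2*h^3 - 4*h^2 - 8*h) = (h - 4)*(h + 2)*(h + 4)*(h^3 - 4*h) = (h - 4)*(h + 2)^2*(h + 4)*(h^2 - 2*h) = h*(h - 4)*(h + 2)^2*(h + 4)*(h - 2)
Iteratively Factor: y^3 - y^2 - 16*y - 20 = (y - 5)*(y^2 + 4*y + 4) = (y - 5)*(y + 2)*(y + 2)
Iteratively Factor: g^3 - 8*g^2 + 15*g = (g - 3)*(g^2 - 5*g) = g*(g - 3)*(g - 5)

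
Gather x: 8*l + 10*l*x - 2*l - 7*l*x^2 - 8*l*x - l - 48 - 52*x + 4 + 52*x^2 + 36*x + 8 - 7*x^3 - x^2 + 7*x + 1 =5*l - 7*x^3 + x^2*(51 - 7*l) + x*(2*l - 9) - 35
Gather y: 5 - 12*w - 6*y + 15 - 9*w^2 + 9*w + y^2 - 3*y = -9*w^2 - 3*w + y^2 - 9*y + 20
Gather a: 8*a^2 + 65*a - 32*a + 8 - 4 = 8*a^2 + 33*a + 4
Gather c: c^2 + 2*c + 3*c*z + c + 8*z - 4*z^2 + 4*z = c^2 + c*(3*z + 3) - 4*z^2 + 12*z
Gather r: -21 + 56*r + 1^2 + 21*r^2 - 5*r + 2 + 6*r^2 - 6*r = 27*r^2 + 45*r - 18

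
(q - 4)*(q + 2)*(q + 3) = q^3 + q^2 - 14*q - 24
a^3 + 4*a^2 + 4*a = a*(a + 2)^2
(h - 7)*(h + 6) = h^2 - h - 42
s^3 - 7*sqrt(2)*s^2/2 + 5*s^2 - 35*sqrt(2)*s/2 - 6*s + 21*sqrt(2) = (s - 1)*(s + 6)*(s - 7*sqrt(2)/2)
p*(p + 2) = p^2 + 2*p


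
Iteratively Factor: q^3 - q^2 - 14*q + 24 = (q + 4)*(q^2 - 5*q + 6) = (q - 2)*(q + 4)*(q - 3)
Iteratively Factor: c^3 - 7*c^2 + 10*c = (c)*(c^2 - 7*c + 10) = c*(c - 5)*(c - 2)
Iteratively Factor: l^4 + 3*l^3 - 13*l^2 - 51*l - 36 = (l + 1)*(l^3 + 2*l^2 - 15*l - 36) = (l - 4)*(l + 1)*(l^2 + 6*l + 9) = (l - 4)*(l + 1)*(l + 3)*(l + 3)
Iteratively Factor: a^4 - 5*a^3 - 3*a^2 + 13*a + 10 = (a - 5)*(a^3 - 3*a - 2) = (a - 5)*(a - 2)*(a^2 + 2*a + 1) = (a - 5)*(a - 2)*(a + 1)*(a + 1)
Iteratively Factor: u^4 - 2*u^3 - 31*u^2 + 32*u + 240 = (u + 3)*(u^3 - 5*u^2 - 16*u + 80) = (u - 4)*(u + 3)*(u^2 - u - 20) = (u - 5)*(u - 4)*(u + 3)*(u + 4)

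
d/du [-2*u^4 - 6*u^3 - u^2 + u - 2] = -8*u^3 - 18*u^2 - 2*u + 1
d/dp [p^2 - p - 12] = 2*p - 1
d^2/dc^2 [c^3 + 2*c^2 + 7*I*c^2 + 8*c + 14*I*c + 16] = 6*c + 4 + 14*I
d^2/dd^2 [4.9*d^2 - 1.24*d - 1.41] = 9.80000000000000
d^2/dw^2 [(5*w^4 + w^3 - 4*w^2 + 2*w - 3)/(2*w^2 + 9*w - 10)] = 2*(20*w^6 + 270*w^5 + 915*w^4 - 3419*w^3 + 2454*w^2 + 258*w - 523)/(8*w^6 + 108*w^5 + 366*w^4 - 351*w^3 - 1830*w^2 + 2700*w - 1000)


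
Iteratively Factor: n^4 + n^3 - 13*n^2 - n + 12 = (n + 4)*(n^3 - 3*n^2 - n + 3) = (n - 3)*(n + 4)*(n^2 - 1) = (n - 3)*(n + 1)*(n + 4)*(n - 1)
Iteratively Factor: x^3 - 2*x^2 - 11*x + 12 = (x + 3)*(x^2 - 5*x + 4) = (x - 4)*(x + 3)*(x - 1)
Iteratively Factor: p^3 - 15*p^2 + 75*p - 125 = (p - 5)*(p^2 - 10*p + 25) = (p - 5)^2*(p - 5)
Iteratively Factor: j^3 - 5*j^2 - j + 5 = (j + 1)*(j^2 - 6*j + 5) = (j - 5)*(j + 1)*(j - 1)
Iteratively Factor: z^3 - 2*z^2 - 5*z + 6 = (z - 1)*(z^2 - z - 6) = (z - 3)*(z - 1)*(z + 2)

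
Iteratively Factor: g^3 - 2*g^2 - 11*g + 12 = (g + 3)*(g^2 - 5*g + 4) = (g - 1)*(g + 3)*(g - 4)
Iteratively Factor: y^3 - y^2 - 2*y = (y)*(y^2 - y - 2) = y*(y + 1)*(y - 2)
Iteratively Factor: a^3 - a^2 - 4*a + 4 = (a - 1)*(a^2 - 4) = (a - 1)*(a + 2)*(a - 2)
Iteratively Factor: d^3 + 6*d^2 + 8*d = (d + 2)*(d^2 + 4*d) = d*(d + 2)*(d + 4)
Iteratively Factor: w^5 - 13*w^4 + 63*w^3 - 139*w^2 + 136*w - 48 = (w - 4)*(w^4 - 9*w^3 + 27*w^2 - 31*w + 12) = (w - 4)^2*(w^3 - 5*w^2 + 7*w - 3) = (w - 4)^2*(w - 1)*(w^2 - 4*w + 3) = (w - 4)^2*(w - 1)^2*(w - 3)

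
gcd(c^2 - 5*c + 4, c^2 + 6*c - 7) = c - 1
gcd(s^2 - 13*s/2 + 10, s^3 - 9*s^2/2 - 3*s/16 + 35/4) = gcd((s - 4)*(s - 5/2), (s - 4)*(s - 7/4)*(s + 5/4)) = s - 4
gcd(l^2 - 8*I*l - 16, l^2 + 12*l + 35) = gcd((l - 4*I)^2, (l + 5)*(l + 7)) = 1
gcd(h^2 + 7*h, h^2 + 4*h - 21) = h + 7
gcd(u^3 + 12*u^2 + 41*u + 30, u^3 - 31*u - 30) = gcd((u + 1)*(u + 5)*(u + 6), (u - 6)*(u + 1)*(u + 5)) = u^2 + 6*u + 5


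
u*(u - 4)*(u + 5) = u^3 + u^2 - 20*u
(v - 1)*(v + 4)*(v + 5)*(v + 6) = v^4 + 14*v^3 + 59*v^2 + 46*v - 120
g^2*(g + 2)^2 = g^4 + 4*g^3 + 4*g^2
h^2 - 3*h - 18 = (h - 6)*(h + 3)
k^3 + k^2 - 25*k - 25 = (k - 5)*(k + 1)*(k + 5)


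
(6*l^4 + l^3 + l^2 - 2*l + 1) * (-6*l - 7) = -36*l^5 - 48*l^4 - 13*l^3 + 5*l^2 + 8*l - 7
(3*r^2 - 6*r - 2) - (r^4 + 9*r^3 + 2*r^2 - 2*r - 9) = -r^4 - 9*r^3 + r^2 - 4*r + 7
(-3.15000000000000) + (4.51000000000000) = 1.36000000000000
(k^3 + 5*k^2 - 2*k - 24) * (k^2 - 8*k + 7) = k^5 - 3*k^4 - 35*k^3 + 27*k^2 + 178*k - 168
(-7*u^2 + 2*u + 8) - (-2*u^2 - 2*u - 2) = -5*u^2 + 4*u + 10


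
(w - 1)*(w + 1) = w^2 - 1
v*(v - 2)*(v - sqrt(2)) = v^3 - 2*v^2 - sqrt(2)*v^2 + 2*sqrt(2)*v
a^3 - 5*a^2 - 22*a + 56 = (a - 7)*(a - 2)*(a + 4)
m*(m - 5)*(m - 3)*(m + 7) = m^4 - m^3 - 41*m^2 + 105*m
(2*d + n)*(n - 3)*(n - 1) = 2*d*n^2 - 8*d*n + 6*d + n^3 - 4*n^2 + 3*n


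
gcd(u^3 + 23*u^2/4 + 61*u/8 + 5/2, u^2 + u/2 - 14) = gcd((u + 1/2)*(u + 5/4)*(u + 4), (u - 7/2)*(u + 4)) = u + 4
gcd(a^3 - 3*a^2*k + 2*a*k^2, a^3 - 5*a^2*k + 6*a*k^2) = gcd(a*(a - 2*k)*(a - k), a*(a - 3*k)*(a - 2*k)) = a^2 - 2*a*k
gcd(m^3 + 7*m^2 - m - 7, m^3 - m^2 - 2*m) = m + 1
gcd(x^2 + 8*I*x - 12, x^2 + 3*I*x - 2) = x + 2*I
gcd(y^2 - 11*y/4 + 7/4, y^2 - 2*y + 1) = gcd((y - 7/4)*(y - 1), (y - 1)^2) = y - 1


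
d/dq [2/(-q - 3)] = 2/(q + 3)^2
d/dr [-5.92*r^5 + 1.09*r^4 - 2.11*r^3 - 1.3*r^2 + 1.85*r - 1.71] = -29.6*r^4 + 4.36*r^3 - 6.33*r^2 - 2.6*r + 1.85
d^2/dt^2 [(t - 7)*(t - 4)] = 2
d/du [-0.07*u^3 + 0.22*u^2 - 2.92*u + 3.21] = -0.21*u^2 + 0.44*u - 2.92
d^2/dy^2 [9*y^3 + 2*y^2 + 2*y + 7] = 54*y + 4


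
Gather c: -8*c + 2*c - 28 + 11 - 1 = -6*c - 18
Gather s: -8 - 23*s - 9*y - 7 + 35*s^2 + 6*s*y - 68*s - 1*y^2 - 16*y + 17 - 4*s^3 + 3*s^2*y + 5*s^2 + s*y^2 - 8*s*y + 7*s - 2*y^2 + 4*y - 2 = -4*s^3 + s^2*(3*y + 40) + s*(y^2 - 2*y - 84) - 3*y^2 - 21*y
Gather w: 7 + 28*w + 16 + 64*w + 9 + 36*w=128*w + 32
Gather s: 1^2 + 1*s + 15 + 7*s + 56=8*s + 72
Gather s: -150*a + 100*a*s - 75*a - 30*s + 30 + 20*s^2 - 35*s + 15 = -225*a + 20*s^2 + s*(100*a - 65) + 45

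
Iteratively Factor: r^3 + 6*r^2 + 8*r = (r + 2)*(r^2 + 4*r) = r*(r + 2)*(r + 4)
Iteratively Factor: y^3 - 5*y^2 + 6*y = (y - 2)*(y^2 - 3*y) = (y - 3)*(y - 2)*(y)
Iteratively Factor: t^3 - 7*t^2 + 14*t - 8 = (t - 1)*(t^2 - 6*t + 8) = (t - 2)*(t - 1)*(t - 4)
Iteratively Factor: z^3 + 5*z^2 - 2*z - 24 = (z + 4)*(z^2 + z - 6) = (z + 3)*(z + 4)*(z - 2)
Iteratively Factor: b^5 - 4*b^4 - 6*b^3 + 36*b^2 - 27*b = (b)*(b^4 - 4*b^3 - 6*b^2 + 36*b - 27) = b*(b - 3)*(b^3 - b^2 - 9*b + 9) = b*(b - 3)*(b - 1)*(b^2 - 9) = b*(b - 3)*(b - 1)*(b + 3)*(b - 3)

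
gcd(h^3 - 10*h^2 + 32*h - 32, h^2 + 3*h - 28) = h - 4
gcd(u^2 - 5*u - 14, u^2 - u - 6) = u + 2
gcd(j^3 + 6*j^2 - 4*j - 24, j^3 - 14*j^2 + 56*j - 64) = j - 2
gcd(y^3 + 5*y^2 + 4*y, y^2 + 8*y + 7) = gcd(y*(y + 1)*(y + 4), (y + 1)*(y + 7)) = y + 1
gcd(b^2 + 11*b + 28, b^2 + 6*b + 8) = b + 4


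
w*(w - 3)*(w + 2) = w^3 - w^2 - 6*w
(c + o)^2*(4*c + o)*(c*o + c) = 4*c^4*o + 4*c^4 + 9*c^3*o^2 + 9*c^3*o + 6*c^2*o^3 + 6*c^2*o^2 + c*o^4 + c*o^3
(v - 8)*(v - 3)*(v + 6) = v^3 - 5*v^2 - 42*v + 144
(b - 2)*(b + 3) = b^2 + b - 6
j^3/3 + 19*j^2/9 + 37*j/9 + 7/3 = (j/3 + 1)*(j + 1)*(j + 7/3)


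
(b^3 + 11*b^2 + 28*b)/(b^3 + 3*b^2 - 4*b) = (b + 7)/(b - 1)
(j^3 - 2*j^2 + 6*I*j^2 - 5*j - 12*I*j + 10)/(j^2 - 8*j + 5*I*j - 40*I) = (j^2 + j*(-2 + I) - 2*I)/(j - 8)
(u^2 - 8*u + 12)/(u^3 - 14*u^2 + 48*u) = (u - 2)/(u*(u - 8))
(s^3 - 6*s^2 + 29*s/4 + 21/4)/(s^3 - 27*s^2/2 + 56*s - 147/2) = (s + 1/2)/(s - 7)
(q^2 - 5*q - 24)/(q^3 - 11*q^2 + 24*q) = (q + 3)/(q*(q - 3))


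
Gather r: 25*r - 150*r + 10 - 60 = -125*r - 50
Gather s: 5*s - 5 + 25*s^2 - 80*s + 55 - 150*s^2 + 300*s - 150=-125*s^2 + 225*s - 100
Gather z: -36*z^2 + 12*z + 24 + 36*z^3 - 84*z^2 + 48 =36*z^3 - 120*z^2 + 12*z + 72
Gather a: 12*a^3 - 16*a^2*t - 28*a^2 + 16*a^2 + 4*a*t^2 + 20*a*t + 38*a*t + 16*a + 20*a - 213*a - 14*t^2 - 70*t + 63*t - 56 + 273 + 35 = 12*a^3 + a^2*(-16*t - 12) + a*(4*t^2 + 58*t - 177) - 14*t^2 - 7*t + 252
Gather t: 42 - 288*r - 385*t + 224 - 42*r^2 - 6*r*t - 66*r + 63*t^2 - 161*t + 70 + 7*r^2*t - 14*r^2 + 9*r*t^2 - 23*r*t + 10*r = -56*r^2 - 344*r + t^2*(9*r + 63) + t*(7*r^2 - 29*r - 546) + 336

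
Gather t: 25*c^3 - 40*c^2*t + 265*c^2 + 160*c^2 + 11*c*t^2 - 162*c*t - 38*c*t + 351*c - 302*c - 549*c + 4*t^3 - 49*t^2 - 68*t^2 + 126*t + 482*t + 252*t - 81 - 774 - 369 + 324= 25*c^3 + 425*c^2 - 500*c + 4*t^3 + t^2*(11*c - 117) + t*(-40*c^2 - 200*c + 860) - 900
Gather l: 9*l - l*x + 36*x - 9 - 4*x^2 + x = l*(9 - x) - 4*x^2 + 37*x - 9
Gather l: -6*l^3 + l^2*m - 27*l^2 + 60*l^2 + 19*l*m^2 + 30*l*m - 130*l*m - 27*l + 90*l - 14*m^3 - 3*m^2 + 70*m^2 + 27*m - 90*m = -6*l^3 + l^2*(m + 33) + l*(19*m^2 - 100*m + 63) - 14*m^3 + 67*m^2 - 63*m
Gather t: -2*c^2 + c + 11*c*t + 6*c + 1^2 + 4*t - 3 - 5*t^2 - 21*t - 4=-2*c^2 + 7*c - 5*t^2 + t*(11*c - 17) - 6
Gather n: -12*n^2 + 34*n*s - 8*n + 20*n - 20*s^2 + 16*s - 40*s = -12*n^2 + n*(34*s + 12) - 20*s^2 - 24*s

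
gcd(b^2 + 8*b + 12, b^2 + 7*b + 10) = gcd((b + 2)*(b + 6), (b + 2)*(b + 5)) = b + 2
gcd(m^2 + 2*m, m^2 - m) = m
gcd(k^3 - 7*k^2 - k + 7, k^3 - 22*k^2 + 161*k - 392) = k - 7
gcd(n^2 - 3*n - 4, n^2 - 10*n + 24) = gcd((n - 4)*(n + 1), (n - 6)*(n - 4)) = n - 4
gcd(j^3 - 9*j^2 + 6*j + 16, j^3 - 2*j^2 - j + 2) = j^2 - j - 2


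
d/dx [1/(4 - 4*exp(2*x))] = 1/(8*sinh(x)^2)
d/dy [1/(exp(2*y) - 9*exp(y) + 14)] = (9 - 2*exp(y))*exp(y)/(exp(2*y) - 9*exp(y) + 14)^2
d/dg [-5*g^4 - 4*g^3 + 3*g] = -20*g^3 - 12*g^2 + 3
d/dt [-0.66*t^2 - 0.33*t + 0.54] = -1.32*t - 0.33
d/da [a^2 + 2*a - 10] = 2*a + 2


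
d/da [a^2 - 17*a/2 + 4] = 2*a - 17/2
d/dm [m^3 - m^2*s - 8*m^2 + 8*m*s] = 3*m^2 - 2*m*s - 16*m + 8*s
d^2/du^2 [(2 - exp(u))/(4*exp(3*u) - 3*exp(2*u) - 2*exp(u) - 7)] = (-64*exp(6*u) + 324*exp(5*u) - 305*exp(4*u) - 318*exp(3*u) + 666*exp(2*u) - 146*exp(u) - 77)*exp(u)/(64*exp(9*u) - 144*exp(8*u) + 12*exp(7*u) - 219*exp(6*u) + 498*exp(5*u) + 111*exp(4*u) + 328*exp(3*u) - 525*exp(2*u) - 294*exp(u) - 343)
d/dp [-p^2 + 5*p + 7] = 5 - 2*p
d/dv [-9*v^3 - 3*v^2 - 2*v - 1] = -27*v^2 - 6*v - 2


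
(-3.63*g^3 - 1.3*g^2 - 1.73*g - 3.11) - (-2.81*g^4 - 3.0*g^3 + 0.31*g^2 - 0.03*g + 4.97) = 2.81*g^4 - 0.63*g^3 - 1.61*g^2 - 1.7*g - 8.08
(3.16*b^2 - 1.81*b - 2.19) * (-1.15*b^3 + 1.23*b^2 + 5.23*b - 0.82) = -3.634*b^5 + 5.9683*b^4 + 16.819*b^3 - 14.7512*b^2 - 9.9695*b + 1.7958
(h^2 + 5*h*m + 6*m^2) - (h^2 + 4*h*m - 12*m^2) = h*m + 18*m^2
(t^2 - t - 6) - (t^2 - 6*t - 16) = 5*t + 10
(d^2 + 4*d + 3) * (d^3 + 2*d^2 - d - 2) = d^5 + 6*d^4 + 10*d^3 - 11*d - 6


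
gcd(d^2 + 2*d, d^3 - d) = d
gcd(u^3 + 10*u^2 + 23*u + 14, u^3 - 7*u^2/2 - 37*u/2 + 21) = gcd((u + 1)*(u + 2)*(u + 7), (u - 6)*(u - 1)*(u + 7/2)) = 1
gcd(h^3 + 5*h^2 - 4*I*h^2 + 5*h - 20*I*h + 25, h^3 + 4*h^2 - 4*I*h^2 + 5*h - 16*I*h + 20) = h^2 - 4*I*h + 5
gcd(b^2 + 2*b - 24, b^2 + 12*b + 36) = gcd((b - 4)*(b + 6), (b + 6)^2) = b + 6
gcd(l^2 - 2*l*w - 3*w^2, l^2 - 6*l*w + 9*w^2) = -l + 3*w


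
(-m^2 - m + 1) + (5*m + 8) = -m^2 + 4*m + 9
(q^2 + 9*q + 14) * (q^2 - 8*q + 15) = q^4 + q^3 - 43*q^2 + 23*q + 210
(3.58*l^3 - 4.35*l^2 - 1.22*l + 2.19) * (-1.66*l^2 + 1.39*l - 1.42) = -5.9428*l^5 + 12.1972*l^4 - 9.1049*l^3 + 0.8458*l^2 + 4.7765*l - 3.1098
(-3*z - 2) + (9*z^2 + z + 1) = 9*z^2 - 2*z - 1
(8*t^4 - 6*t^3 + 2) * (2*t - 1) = 16*t^5 - 20*t^4 + 6*t^3 + 4*t - 2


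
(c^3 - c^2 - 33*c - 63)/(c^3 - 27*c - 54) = (c - 7)/(c - 6)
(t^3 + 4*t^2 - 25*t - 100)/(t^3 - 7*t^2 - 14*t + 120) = (t + 5)/(t - 6)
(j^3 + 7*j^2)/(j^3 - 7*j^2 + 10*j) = j*(j + 7)/(j^2 - 7*j + 10)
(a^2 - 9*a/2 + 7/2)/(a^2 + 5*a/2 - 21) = (a - 1)/(a + 6)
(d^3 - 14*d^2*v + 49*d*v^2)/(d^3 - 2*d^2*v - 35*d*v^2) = (d - 7*v)/(d + 5*v)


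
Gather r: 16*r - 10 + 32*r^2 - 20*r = 32*r^2 - 4*r - 10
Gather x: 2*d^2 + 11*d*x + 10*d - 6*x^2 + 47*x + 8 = 2*d^2 + 10*d - 6*x^2 + x*(11*d + 47) + 8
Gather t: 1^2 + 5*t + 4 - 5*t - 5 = 0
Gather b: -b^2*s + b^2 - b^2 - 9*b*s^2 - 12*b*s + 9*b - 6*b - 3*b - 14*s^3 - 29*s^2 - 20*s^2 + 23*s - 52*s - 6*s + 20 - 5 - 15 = -b^2*s + b*(-9*s^2 - 12*s) - 14*s^3 - 49*s^2 - 35*s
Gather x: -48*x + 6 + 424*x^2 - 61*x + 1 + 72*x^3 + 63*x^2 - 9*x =72*x^3 + 487*x^2 - 118*x + 7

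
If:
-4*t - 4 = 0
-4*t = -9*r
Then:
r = -4/9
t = -1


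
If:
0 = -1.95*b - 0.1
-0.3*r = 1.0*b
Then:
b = -0.05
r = 0.17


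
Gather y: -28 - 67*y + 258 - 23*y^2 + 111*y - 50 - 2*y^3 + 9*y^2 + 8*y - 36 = -2*y^3 - 14*y^2 + 52*y + 144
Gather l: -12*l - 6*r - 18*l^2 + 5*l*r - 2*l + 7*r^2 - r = -18*l^2 + l*(5*r - 14) + 7*r^2 - 7*r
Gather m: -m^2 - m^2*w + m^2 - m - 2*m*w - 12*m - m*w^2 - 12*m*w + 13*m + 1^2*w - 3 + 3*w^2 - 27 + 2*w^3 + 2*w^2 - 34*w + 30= -m^2*w + m*(-w^2 - 14*w) + 2*w^3 + 5*w^2 - 33*w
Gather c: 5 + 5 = 10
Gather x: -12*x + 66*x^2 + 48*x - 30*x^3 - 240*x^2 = -30*x^3 - 174*x^2 + 36*x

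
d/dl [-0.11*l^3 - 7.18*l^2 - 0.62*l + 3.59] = -0.33*l^2 - 14.36*l - 0.62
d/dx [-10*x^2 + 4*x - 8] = 4 - 20*x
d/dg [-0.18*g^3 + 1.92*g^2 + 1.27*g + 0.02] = -0.54*g^2 + 3.84*g + 1.27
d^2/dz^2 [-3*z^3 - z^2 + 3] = -18*z - 2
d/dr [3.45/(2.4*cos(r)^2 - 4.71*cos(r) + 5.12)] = (16.56*cos(r) - 16.2495)*sin(r)/(2.4*cos(r)^2 - 4.71*cos(r) + 5.12)^2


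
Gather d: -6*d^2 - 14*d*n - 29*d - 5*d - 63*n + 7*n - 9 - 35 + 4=-6*d^2 + d*(-14*n - 34) - 56*n - 40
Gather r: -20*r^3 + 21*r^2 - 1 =-20*r^3 + 21*r^2 - 1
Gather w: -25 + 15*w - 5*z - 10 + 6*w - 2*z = 21*w - 7*z - 35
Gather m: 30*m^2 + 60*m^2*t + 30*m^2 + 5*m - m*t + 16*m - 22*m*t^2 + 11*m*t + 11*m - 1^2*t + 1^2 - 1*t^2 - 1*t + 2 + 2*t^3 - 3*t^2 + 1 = m^2*(60*t + 60) + m*(-22*t^2 + 10*t + 32) + 2*t^3 - 4*t^2 - 2*t + 4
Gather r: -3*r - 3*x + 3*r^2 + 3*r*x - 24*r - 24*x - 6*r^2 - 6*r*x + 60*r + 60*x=-3*r^2 + r*(33 - 3*x) + 33*x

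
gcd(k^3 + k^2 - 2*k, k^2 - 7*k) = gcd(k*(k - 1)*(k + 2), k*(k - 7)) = k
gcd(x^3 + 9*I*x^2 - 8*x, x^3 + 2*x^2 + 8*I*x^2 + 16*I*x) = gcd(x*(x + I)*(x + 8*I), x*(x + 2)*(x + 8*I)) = x^2 + 8*I*x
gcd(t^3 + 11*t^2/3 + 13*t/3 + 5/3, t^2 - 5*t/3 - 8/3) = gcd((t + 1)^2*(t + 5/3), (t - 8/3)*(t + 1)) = t + 1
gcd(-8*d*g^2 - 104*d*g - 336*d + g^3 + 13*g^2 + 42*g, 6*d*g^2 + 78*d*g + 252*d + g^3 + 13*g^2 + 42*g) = g^2 + 13*g + 42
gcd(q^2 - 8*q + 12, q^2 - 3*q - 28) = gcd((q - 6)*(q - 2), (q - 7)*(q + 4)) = 1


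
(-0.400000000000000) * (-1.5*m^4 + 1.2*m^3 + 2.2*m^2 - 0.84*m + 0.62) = 0.6*m^4 - 0.48*m^3 - 0.88*m^2 + 0.336*m - 0.248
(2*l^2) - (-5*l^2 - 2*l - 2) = 7*l^2 + 2*l + 2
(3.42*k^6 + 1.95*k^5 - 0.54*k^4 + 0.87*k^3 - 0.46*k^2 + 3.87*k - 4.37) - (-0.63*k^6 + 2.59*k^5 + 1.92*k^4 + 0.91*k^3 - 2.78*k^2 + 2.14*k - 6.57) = 4.05*k^6 - 0.64*k^5 - 2.46*k^4 - 0.04*k^3 + 2.32*k^2 + 1.73*k + 2.2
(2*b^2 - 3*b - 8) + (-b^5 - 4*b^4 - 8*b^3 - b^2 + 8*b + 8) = -b^5 - 4*b^4 - 8*b^3 + b^2 + 5*b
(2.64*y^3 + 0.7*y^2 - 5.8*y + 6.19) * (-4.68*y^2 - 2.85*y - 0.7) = -12.3552*y^5 - 10.8*y^4 + 23.301*y^3 - 12.9292*y^2 - 13.5815*y - 4.333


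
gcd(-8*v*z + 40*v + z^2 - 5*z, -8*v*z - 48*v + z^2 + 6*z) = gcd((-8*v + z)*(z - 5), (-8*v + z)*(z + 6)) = -8*v + z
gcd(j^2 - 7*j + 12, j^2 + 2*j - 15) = j - 3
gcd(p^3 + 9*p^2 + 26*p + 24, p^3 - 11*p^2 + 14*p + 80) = p + 2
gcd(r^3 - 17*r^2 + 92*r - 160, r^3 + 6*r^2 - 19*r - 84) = r - 4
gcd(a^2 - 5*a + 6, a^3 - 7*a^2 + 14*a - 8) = a - 2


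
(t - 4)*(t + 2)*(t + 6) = t^3 + 4*t^2 - 20*t - 48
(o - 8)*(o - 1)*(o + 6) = o^3 - 3*o^2 - 46*o + 48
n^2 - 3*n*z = n*(n - 3*z)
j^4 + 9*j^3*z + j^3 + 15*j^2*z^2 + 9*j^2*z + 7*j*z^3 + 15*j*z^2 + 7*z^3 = (j + 1)*(j + z)^2*(j + 7*z)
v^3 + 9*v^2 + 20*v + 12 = (v + 1)*(v + 2)*(v + 6)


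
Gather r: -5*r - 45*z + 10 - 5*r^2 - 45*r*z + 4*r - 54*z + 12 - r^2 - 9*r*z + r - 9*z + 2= -6*r^2 - 54*r*z - 108*z + 24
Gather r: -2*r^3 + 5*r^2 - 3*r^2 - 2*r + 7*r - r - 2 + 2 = -2*r^3 + 2*r^2 + 4*r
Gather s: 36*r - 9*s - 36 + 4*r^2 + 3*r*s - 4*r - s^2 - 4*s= 4*r^2 + 32*r - s^2 + s*(3*r - 13) - 36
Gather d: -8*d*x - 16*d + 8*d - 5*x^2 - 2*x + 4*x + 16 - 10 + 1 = d*(-8*x - 8) - 5*x^2 + 2*x + 7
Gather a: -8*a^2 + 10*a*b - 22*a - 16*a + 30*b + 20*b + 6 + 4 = -8*a^2 + a*(10*b - 38) + 50*b + 10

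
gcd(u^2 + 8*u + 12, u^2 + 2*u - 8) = 1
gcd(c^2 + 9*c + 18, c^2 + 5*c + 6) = c + 3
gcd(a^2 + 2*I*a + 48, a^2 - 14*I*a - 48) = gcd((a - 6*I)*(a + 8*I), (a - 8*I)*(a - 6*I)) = a - 6*I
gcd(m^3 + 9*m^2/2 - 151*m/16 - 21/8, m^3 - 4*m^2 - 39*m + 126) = m + 6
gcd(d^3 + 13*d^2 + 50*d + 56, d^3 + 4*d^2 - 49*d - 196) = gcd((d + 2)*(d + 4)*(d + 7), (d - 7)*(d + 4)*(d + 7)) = d^2 + 11*d + 28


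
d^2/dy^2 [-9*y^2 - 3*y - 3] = -18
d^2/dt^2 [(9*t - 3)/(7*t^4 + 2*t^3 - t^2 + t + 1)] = 6*(882*t^7 - 154*t^6 - 237*t^5 - 42*t^4 - 211*t^3 - 3*t^2 + 18*t - 5)/(343*t^12 + 294*t^11 - 63*t^10 + 71*t^9 + 240*t^8 + 60*t^7 - 22*t^6 + 39*t^5 + 33*t^4 + t^3 + 3*t + 1)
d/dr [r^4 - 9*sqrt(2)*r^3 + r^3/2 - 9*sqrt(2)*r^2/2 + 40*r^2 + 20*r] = 4*r^3 - 27*sqrt(2)*r^2 + 3*r^2/2 - 9*sqrt(2)*r + 80*r + 20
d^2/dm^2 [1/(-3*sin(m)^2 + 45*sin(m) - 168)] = (4*sin(m)^4 - 45*sin(m)^3 - 5*sin(m)^2 + 930*sin(m) - 338)/(3*(sin(m)^2 - 15*sin(m) + 56)^3)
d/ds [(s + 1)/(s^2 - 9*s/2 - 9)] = 2*(2*s^2 - 9*s - (s + 1)*(4*s - 9) - 18)/(-2*s^2 + 9*s + 18)^2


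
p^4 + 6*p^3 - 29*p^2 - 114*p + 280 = (p - 4)*(p - 2)*(p + 5)*(p + 7)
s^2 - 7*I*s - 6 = (s - 6*I)*(s - I)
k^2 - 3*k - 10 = (k - 5)*(k + 2)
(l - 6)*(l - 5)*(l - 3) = l^3 - 14*l^2 + 63*l - 90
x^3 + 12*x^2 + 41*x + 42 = (x + 2)*(x + 3)*(x + 7)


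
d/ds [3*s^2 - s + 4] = 6*s - 1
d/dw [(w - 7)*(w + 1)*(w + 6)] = 3*w^2 - 43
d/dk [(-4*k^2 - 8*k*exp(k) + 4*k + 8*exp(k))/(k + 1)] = 4*(-2*k^2*exp(k) - k^2 - 2*k - 2*exp(k) + 1)/(k^2 + 2*k + 1)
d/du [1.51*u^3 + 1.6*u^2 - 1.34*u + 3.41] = 4.53*u^2 + 3.2*u - 1.34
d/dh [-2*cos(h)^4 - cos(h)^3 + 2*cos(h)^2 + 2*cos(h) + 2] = -5*sin(h)/4 + 3*sin(3*h)/4 + sin(4*h)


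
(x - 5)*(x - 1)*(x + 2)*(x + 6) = x^4 + 2*x^3 - 31*x^2 - 32*x + 60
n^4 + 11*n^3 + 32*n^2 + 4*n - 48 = (n - 1)*(n + 2)*(n + 4)*(n + 6)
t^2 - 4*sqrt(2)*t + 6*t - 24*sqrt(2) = (t + 6)*(t - 4*sqrt(2))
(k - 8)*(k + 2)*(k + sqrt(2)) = k^3 - 6*k^2 + sqrt(2)*k^2 - 16*k - 6*sqrt(2)*k - 16*sqrt(2)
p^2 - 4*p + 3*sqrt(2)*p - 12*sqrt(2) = (p - 4)*(p + 3*sqrt(2))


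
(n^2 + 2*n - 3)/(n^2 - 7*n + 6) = (n + 3)/(n - 6)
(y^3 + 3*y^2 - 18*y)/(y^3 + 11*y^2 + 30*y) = (y - 3)/(y + 5)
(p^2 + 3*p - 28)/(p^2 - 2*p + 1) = (p^2 + 3*p - 28)/(p^2 - 2*p + 1)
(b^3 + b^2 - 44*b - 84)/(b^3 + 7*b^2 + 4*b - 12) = (b - 7)/(b - 1)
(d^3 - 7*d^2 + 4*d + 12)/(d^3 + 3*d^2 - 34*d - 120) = (d^2 - d - 2)/(d^2 + 9*d + 20)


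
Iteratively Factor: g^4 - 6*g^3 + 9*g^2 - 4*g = (g)*(g^3 - 6*g^2 + 9*g - 4) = g*(g - 4)*(g^2 - 2*g + 1) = g*(g - 4)*(g - 1)*(g - 1)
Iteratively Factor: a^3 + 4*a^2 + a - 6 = (a + 2)*(a^2 + 2*a - 3) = (a - 1)*(a + 2)*(a + 3)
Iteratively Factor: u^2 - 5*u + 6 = (u - 3)*(u - 2)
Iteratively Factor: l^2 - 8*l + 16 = (l - 4)*(l - 4)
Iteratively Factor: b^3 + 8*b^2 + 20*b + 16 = (b + 2)*(b^2 + 6*b + 8) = (b + 2)*(b + 4)*(b + 2)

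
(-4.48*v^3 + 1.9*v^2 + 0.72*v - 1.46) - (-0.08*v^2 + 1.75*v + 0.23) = -4.48*v^3 + 1.98*v^2 - 1.03*v - 1.69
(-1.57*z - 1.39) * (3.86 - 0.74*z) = 1.1618*z^2 - 5.0316*z - 5.3654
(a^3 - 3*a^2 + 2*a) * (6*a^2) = 6*a^5 - 18*a^4 + 12*a^3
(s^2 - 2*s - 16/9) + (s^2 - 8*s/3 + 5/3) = 2*s^2 - 14*s/3 - 1/9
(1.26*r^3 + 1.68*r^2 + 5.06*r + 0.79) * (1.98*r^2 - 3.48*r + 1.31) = 2.4948*r^5 - 1.0584*r^4 + 5.823*r^3 - 13.8438*r^2 + 3.8794*r + 1.0349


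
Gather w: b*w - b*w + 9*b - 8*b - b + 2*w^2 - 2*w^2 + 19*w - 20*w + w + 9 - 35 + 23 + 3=0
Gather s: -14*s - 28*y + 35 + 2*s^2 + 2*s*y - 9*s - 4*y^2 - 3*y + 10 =2*s^2 + s*(2*y - 23) - 4*y^2 - 31*y + 45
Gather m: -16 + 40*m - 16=40*m - 32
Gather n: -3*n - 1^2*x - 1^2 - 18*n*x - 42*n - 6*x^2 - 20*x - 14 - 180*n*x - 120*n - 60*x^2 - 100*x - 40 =n*(-198*x - 165) - 66*x^2 - 121*x - 55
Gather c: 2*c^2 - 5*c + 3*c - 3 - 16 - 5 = 2*c^2 - 2*c - 24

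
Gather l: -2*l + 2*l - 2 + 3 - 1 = 0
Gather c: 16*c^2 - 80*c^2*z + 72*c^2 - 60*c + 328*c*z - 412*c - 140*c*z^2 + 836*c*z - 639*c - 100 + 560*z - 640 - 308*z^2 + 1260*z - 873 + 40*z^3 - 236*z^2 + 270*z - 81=c^2*(88 - 80*z) + c*(-140*z^2 + 1164*z - 1111) + 40*z^3 - 544*z^2 + 2090*z - 1694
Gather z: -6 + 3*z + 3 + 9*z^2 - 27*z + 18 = 9*z^2 - 24*z + 15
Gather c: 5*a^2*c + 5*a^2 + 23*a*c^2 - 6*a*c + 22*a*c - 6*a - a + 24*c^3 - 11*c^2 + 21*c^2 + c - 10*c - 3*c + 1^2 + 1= 5*a^2 - 7*a + 24*c^3 + c^2*(23*a + 10) + c*(5*a^2 + 16*a - 12) + 2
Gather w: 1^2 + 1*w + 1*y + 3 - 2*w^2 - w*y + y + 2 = -2*w^2 + w*(1 - y) + 2*y + 6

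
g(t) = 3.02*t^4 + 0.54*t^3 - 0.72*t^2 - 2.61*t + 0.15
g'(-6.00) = -2544.93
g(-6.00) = 3787.17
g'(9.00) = 8921.97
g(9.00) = 20126.22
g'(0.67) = 0.79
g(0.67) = -1.15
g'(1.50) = 39.64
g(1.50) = 11.73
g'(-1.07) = -14.01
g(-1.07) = 5.42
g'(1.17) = 17.27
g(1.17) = 2.63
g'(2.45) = 181.24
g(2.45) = 106.19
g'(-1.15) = -17.18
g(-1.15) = 6.66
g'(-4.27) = -907.41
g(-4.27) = 960.09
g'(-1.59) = -44.78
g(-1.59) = 19.61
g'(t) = 12.08*t^3 + 1.62*t^2 - 1.44*t - 2.61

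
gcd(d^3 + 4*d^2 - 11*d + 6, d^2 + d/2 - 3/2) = d - 1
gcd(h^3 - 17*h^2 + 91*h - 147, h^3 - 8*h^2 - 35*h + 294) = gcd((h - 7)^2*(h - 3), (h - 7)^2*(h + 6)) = h^2 - 14*h + 49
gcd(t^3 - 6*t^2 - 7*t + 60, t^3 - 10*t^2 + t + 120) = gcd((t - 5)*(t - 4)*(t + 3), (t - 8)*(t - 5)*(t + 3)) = t^2 - 2*t - 15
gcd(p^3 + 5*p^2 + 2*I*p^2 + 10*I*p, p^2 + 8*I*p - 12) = p + 2*I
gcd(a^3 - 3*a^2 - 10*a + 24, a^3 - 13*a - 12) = a^2 - a - 12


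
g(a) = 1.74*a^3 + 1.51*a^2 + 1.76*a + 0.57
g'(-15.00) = 1130.96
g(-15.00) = -5558.58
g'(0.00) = 1.76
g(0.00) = 0.57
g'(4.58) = 125.09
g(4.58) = 207.47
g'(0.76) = 7.07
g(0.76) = 3.54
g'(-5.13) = 123.64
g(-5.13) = -203.63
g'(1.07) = 10.97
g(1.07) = 6.31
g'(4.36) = 114.16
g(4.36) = 181.16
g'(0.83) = 7.86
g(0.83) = 4.07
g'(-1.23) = 5.94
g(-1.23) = -2.55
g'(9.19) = 470.37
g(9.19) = 1494.78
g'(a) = 5.22*a^2 + 3.02*a + 1.76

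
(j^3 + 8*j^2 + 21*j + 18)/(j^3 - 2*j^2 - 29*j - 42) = (j + 3)/(j - 7)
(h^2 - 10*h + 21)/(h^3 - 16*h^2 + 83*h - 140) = (h - 3)/(h^2 - 9*h + 20)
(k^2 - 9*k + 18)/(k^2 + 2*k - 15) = (k - 6)/(k + 5)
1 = 1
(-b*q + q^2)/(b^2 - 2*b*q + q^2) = q/(-b + q)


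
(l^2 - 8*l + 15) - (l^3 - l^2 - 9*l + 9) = -l^3 + 2*l^2 + l + 6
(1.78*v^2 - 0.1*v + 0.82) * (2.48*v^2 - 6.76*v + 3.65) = 4.4144*v^4 - 12.2808*v^3 + 9.2066*v^2 - 5.9082*v + 2.993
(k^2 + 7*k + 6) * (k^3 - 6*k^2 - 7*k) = k^5 + k^4 - 43*k^3 - 85*k^2 - 42*k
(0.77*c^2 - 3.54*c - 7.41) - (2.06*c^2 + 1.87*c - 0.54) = -1.29*c^2 - 5.41*c - 6.87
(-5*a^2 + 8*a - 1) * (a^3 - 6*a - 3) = -5*a^5 + 8*a^4 + 29*a^3 - 33*a^2 - 18*a + 3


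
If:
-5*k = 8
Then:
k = -8/5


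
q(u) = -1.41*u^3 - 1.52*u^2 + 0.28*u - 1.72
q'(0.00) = 0.28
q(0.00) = -1.72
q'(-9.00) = -314.99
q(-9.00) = 900.53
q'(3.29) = -55.51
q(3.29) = -67.46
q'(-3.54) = -41.97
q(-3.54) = 40.79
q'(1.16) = -8.94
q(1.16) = -5.64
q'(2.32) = -29.54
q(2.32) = -26.86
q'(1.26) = -10.27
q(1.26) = -6.60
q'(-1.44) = -4.11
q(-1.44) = -1.06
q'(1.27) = -10.40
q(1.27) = -6.70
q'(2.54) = -34.73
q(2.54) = -33.92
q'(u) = -4.23*u^2 - 3.04*u + 0.28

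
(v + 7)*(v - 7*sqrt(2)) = v^2 - 7*sqrt(2)*v + 7*v - 49*sqrt(2)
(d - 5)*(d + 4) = d^2 - d - 20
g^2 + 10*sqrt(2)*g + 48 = (g + 4*sqrt(2))*(g + 6*sqrt(2))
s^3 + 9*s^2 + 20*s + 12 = (s + 1)*(s + 2)*(s + 6)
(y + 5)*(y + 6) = y^2 + 11*y + 30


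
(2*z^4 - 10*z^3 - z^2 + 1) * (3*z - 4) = 6*z^5 - 38*z^4 + 37*z^3 + 4*z^2 + 3*z - 4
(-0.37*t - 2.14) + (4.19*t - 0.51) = 3.82*t - 2.65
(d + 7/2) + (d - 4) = 2*d - 1/2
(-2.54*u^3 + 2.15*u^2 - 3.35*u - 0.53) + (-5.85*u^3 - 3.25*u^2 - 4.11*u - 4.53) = -8.39*u^3 - 1.1*u^2 - 7.46*u - 5.06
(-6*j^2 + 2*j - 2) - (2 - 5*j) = -6*j^2 + 7*j - 4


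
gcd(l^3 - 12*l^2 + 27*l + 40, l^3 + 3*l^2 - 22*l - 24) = l + 1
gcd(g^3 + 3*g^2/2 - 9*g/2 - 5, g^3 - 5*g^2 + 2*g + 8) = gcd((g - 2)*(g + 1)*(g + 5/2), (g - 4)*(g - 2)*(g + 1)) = g^2 - g - 2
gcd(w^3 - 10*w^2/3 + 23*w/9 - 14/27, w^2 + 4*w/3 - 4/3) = w - 2/3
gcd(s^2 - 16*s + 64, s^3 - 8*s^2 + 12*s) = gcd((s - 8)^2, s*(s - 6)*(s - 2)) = 1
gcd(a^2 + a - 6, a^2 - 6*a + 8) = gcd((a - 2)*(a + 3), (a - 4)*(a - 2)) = a - 2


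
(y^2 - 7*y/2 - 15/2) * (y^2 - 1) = y^4 - 7*y^3/2 - 17*y^2/2 + 7*y/2 + 15/2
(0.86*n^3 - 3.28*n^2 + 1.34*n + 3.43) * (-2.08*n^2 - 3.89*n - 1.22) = -1.7888*n^5 + 3.477*n^4 + 8.9228*n^3 - 8.3454*n^2 - 14.9775*n - 4.1846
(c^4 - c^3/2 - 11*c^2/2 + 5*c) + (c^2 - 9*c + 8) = c^4 - c^3/2 - 9*c^2/2 - 4*c + 8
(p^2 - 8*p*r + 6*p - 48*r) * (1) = p^2 - 8*p*r + 6*p - 48*r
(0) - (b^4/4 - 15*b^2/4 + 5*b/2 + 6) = -b^4/4 + 15*b^2/4 - 5*b/2 - 6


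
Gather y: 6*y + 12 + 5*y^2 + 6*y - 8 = 5*y^2 + 12*y + 4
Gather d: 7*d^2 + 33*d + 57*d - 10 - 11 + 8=7*d^2 + 90*d - 13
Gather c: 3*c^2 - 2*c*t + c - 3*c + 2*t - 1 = 3*c^2 + c*(-2*t - 2) + 2*t - 1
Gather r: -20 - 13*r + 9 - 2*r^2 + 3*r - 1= -2*r^2 - 10*r - 12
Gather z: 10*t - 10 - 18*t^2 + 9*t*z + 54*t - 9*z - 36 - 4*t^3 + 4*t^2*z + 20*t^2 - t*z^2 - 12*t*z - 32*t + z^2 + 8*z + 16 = -4*t^3 + 2*t^2 + 32*t + z^2*(1 - t) + z*(4*t^2 - 3*t - 1) - 30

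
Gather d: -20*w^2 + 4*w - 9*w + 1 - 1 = -20*w^2 - 5*w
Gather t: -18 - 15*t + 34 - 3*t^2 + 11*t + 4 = -3*t^2 - 4*t + 20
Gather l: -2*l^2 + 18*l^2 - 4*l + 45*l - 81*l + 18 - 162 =16*l^2 - 40*l - 144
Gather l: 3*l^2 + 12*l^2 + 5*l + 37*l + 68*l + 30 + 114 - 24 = 15*l^2 + 110*l + 120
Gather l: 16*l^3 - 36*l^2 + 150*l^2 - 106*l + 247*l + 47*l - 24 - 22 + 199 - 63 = 16*l^3 + 114*l^2 + 188*l + 90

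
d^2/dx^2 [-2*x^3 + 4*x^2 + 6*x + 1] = 8 - 12*x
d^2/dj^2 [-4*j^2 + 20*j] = -8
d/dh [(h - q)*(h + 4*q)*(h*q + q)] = q*(3*h^2 + 6*h*q + 2*h - 4*q^2 + 3*q)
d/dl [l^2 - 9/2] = 2*l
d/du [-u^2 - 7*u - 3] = -2*u - 7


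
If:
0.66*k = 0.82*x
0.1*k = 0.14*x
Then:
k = 0.00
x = 0.00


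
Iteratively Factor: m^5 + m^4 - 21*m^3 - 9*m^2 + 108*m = (m - 3)*(m^4 + 4*m^3 - 9*m^2 - 36*m) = m*(m - 3)*(m^3 + 4*m^2 - 9*m - 36) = m*(m - 3)^2*(m^2 + 7*m + 12) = m*(m - 3)^2*(m + 4)*(m + 3)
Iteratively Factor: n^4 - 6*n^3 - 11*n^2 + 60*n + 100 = (n - 5)*(n^3 - n^2 - 16*n - 20) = (n - 5)*(n + 2)*(n^2 - 3*n - 10) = (n - 5)^2*(n + 2)*(n + 2)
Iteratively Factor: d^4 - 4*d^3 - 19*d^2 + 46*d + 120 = (d - 5)*(d^3 + d^2 - 14*d - 24) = (d - 5)*(d - 4)*(d^2 + 5*d + 6) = (d - 5)*(d - 4)*(d + 2)*(d + 3)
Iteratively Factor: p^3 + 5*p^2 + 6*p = (p + 3)*(p^2 + 2*p) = p*(p + 3)*(p + 2)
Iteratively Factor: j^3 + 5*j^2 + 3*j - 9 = (j + 3)*(j^2 + 2*j - 3) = (j + 3)^2*(j - 1)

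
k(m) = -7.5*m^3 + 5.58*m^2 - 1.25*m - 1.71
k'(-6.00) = -878.21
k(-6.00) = 1826.67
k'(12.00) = -3107.33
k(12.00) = -12173.19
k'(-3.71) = -352.35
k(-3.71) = 462.72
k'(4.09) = -331.99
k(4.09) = -426.61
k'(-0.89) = -29.00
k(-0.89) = 9.11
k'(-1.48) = -67.05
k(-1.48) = 36.68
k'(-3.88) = -383.27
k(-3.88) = 525.23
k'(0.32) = 0.02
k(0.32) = -1.78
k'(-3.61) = -334.76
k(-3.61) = 428.37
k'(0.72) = -4.88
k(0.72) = -2.52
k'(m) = -22.5*m^2 + 11.16*m - 1.25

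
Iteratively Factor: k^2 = (k)*(k)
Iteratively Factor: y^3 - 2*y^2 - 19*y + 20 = (y - 1)*(y^2 - y - 20) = (y - 5)*(y - 1)*(y + 4)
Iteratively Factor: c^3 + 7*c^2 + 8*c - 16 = (c - 1)*(c^2 + 8*c + 16) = (c - 1)*(c + 4)*(c + 4)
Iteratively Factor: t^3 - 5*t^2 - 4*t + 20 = (t - 2)*(t^2 - 3*t - 10) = (t - 5)*(t - 2)*(t + 2)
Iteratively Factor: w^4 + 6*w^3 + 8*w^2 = (w)*(w^3 + 6*w^2 + 8*w) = w*(w + 2)*(w^2 + 4*w) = w^2*(w + 2)*(w + 4)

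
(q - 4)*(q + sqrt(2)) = q^2 - 4*q + sqrt(2)*q - 4*sqrt(2)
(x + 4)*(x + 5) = x^2 + 9*x + 20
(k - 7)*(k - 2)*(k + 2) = k^3 - 7*k^2 - 4*k + 28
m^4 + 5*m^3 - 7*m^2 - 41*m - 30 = (m - 3)*(m + 1)*(m + 2)*(m + 5)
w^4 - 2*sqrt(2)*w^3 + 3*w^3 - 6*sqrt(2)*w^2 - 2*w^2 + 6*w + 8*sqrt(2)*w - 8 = (w - 1)*(w + 4)*(w - sqrt(2))^2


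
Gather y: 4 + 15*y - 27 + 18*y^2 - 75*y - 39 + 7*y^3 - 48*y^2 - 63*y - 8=7*y^3 - 30*y^2 - 123*y - 70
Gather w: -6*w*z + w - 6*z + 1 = w*(1 - 6*z) - 6*z + 1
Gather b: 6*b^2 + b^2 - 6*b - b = 7*b^2 - 7*b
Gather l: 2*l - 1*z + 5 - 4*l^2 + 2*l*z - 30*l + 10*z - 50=-4*l^2 + l*(2*z - 28) + 9*z - 45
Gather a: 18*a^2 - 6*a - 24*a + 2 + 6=18*a^2 - 30*a + 8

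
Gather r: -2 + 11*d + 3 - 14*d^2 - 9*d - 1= -14*d^2 + 2*d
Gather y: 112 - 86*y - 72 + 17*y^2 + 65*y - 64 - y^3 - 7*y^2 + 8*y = -y^3 + 10*y^2 - 13*y - 24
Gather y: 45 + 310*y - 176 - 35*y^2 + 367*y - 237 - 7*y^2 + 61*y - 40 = -42*y^2 + 738*y - 408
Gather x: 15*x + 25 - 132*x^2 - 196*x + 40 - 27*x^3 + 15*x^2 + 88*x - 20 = -27*x^3 - 117*x^2 - 93*x + 45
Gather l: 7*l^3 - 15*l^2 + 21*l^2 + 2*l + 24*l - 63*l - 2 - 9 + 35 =7*l^3 + 6*l^2 - 37*l + 24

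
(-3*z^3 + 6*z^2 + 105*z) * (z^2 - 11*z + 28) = -3*z^5 + 39*z^4 - 45*z^3 - 987*z^2 + 2940*z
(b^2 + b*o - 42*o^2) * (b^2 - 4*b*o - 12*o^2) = b^4 - 3*b^3*o - 58*b^2*o^2 + 156*b*o^3 + 504*o^4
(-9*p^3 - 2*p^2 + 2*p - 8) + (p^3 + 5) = -8*p^3 - 2*p^2 + 2*p - 3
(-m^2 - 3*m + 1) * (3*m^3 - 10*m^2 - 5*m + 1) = -3*m^5 + m^4 + 38*m^3 + 4*m^2 - 8*m + 1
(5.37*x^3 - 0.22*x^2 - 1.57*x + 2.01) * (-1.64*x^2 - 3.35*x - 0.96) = -8.8068*x^5 - 17.6287*x^4 - 1.8434*x^3 + 2.1743*x^2 - 5.2263*x - 1.9296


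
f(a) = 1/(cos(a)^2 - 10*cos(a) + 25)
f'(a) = (2*sin(a)*cos(a) - 10*sin(a))/(cos(a)^2 - 10*cos(a) + 25)^2 = 2*sin(a)/(cos(a) - 5)^3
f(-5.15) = 0.05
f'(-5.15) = -0.02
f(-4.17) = 0.03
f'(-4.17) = -0.01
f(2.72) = 0.03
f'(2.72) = -0.00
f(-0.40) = 0.06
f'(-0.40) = 0.01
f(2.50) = 0.03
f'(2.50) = -0.01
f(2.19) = 0.03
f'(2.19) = -0.01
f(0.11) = 0.06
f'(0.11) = -0.00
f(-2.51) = 0.03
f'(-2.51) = 0.01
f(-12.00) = 0.06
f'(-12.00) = -0.01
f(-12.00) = 0.06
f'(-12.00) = -0.01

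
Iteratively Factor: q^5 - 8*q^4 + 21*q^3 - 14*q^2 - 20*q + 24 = (q - 2)*(q^4 - 6*q^3 + 9*q^2 + 4*q - 12) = (q - 2)^2*(q^3 - 4*q^2 + q + 6) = (q - 2)^3*(q^2 - 2*q - 3) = (q - 2)^3*(q + 1)*(q - 3)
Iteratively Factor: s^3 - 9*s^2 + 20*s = (s - 5)*(s^2 - 4*s) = (s - 5)*(s - 4)*(s)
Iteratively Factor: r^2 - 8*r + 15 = (r - 3)*(r - 5)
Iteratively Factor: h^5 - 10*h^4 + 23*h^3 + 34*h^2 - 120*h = (h - 3)*(h^4 - 7*h^3 + 2*h^2 + 40*h) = (h - 3)*(h + 2)*(h^3 - 9*h^2 + 20*h) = (h - 4)*(h - 3)*(h + 2)*(h^2 - 5*h) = (h - 5)*(h - 4)*(h - 3)*(h + 2)*(h)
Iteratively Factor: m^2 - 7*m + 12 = (m - 3)*(m - 4)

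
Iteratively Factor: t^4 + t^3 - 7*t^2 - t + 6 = (t - 1)*(t^3 + 2*t^2 - 5*t - 6) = (t - 2)*(t - 1)*(t^2 + 4*t + 3) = (t - 2)*(t - 1)*(t + 1)*(t + 3)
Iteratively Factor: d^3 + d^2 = (d)*(d^2 + d) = d*(d + 1)*(d)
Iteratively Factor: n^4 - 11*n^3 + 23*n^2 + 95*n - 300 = (n + 3)*(n^3 - 14*n^2 + 65*n - 100) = (n - 5)*(n + 3)*(n^2 - 9*n + 20) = (n - 5)*(n - 4)*(n + 3)*(n - 5)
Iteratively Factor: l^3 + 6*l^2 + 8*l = (l)*(l^2 + 6*l + 8) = l*(l + 4)*(l + 2)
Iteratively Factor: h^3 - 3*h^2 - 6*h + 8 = (h - 4)*(h^2 + h - 2) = (h - 4)*(h - 1)*(h + 2)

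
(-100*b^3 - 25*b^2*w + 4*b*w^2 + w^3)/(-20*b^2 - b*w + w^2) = 5*b + w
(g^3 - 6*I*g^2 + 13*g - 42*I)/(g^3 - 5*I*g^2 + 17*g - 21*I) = (g - 2*I)/(g - I)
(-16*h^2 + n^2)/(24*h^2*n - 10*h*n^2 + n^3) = (-4*h - n)/(n*(6*h - n))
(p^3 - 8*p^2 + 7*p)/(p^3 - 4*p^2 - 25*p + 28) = p/(p + 4)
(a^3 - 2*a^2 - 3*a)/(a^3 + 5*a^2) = (a^2 - 2*a - 3)/(a*(a + 5))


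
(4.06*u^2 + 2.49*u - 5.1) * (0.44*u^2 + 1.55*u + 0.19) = 1.7864*u^4 + 7.3886*u^3 + 2.3869*u^2 - 7.4319*u - 0.969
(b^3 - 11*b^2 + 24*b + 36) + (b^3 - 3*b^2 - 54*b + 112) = 2*b^3 - 14*b^2 - 30*b + 148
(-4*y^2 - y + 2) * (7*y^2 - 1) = -28*y^4 - 7*y^3 + 18*y^2 + y - 2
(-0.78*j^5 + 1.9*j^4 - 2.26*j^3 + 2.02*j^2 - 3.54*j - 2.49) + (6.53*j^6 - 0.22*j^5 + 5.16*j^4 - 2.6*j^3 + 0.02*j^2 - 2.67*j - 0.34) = 6.53*j^6 - 1.0*j^5 + 7.06*j^4 - 4.86*j^3 + 2.04*j^2 - 6.21*j - 2.83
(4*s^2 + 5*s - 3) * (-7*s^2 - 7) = -28*s^4 - 35*s^3 - 7*s^2 - 35*s + 21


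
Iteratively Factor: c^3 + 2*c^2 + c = (c)*(c^2 + 2*c + 1) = c*(c + 1)*(c + 1)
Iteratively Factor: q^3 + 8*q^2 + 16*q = (q + 4)*(q^2 + 4*q) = q*(q + 4)*(q + 4)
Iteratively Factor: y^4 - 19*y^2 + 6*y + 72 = (y + 2)*(y^3 - 2*y^2 - 15*y + 36) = (y - 3)*(y + 2)*(y^2 + y - 12) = (y - 3)^2*(y + 2)*(y + 4)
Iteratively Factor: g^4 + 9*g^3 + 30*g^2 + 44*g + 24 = (g + 3)*(g^3 + 6*g^2 + 12*g + 8) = (g + 2)*(g + 3)*(g^2 + 4*g + 4) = (g + 2)^2*(g + 3)*(g + 2)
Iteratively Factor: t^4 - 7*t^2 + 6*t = (t)*(t^3 - 7*t + 6) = t*(t - 1)*(t^2 + t - 6) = t*(t - 1)*(t + 3)*(t - 2)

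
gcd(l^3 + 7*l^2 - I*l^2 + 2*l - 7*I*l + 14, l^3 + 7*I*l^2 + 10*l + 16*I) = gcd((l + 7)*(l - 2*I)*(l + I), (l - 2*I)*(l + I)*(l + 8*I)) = l^2 - I*l + 2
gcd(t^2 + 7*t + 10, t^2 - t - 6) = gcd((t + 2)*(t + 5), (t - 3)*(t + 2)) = t + 2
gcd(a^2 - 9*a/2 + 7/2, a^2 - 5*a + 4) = a - 1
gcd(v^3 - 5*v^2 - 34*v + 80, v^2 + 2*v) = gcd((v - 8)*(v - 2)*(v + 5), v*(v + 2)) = 1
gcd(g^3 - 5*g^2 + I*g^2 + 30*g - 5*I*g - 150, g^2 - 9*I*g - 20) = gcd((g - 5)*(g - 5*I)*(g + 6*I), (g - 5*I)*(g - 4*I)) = g - 5*I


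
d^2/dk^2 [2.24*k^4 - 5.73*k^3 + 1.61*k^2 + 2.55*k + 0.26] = 26.88*k^2 - 34.38*k + 3.22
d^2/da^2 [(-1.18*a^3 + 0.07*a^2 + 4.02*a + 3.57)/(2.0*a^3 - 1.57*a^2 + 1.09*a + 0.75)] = (-6.85039999999999*a^6 + 111.9144*a^5 + 115.9476*a^4 - 183.879438*a^3 + 21.840408*a^2 - 44.367246*a + 10.396434)/(8.0*a^9 - 18.84*a^8 + 27.8694*a^7 - 15.405493*a^6 + 1.058823*a^5 + 9.760074*a^4 - 3.030821*a^3 + 0.0238500000000004*a^2 + 1.839375*a + 0.421875)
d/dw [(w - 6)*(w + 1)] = 2*w - 5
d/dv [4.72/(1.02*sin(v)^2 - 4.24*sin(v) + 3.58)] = (20.0128 - 9.6288*sin(v))*cos(v)/(1.02*sin(v)^2 - 4.24*sin(v) + 3.58)^2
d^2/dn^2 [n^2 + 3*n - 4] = 2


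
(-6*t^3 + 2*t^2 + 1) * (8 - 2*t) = 12*t^4 - 52*t^3 + 16*t^2 - 2*t + 8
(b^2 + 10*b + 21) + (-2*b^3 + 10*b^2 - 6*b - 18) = -2*b^3 + 11*b^2 + 4*b + 3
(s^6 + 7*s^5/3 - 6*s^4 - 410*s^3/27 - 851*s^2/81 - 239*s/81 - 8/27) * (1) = s^6 + 7*s^5/3 - 6*s^4 - 410*s^3/27 - 851*s^2/81 - 239*s/81 - 8/27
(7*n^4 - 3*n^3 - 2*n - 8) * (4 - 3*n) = -21*n^5 + 37*n^4 - 12*n^3 + 6*n^2 + 16*n - 32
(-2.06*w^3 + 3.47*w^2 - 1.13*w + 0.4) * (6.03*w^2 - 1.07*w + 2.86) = -12.4218*w^5 + 23.1283*w^4 - 16.4184*w^3 + 13.5453*w^2 - 3.6598*w + 1.144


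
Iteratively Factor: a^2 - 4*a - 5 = (a + 1)*(a - 5)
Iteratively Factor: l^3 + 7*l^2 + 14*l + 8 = (l + 1)*(l^2 + 6*l + 8) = (l + 1)*(l + 4)*(l + 2)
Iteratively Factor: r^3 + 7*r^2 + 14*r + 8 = (r + 1)*(r^2 + 6*r + 8) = (r + 1)*(r + 2)*(r + 4)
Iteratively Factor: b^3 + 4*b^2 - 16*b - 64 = (b + 4)*(b^2 - 16) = (b - 4)*(b + 4)*(b + 4)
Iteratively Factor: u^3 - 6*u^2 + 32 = (u - 4)*(u^2 - 2*u - 8) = (u - 4)^2*(u + 2)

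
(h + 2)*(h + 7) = h^2 + 9*h + 14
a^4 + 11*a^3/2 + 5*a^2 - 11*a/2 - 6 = (a - 1)*(a + 1)*(a + 3/2)*(a + 4)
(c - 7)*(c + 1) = c^2 - 6*c - 7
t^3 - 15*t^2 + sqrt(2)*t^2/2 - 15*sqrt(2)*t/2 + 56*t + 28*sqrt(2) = (t - 8)*(t - 7)*(t + sqrt(2)/2)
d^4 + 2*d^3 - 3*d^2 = d^2*(d - 1)*(d + 3)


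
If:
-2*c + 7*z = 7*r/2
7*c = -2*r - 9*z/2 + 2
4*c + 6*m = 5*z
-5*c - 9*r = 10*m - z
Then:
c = 2128/8663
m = -942/8663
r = -72/8663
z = 572/8663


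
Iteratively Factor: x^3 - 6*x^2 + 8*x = (x)*(x^2 - 6*x + 8) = x*(x - 4)*(x - 2)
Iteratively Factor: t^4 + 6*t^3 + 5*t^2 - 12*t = (t + 4)*(t^3 + 2*t^2 - 3*t) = t*(t + 4)*(t^2 + 2*t - 3) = t*(t + 3)*(t + 4)*(t - 1)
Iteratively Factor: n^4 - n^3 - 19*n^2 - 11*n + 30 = (n - 1)*(n^3 - 19*n - 30) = (n - 1)*(n + 3)*(n^2 - 3*n - 10) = (n - 5)*(n - 1)*(n + 3)*(n + 2)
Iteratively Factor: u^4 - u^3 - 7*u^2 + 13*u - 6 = (u - 1)*(u^3 - 7*u + 6) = (u - 1)*(u + 3)*(u^2 - 3*u + 2) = (u - 2)*(u - 1)*(u + 3)*(u - 1)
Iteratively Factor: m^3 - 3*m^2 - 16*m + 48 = (m - 4)*(m^2 + m - 12) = (m - 4)*(m - 3)*(m + 4)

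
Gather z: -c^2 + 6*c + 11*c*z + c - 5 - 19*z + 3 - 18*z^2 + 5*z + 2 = -c^2 + 7*c - 18*z^2 + z*(11*c - 14)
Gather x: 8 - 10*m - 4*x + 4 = -10*m - 4*x + 12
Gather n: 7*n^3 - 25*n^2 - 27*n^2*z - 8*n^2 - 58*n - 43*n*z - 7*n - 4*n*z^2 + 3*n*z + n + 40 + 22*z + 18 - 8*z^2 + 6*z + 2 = 7*n^3 + n^2*(-27*z - 33) + n*(-4*z^2 - 40*z - 64) - 8*z^2 + 28*z + 60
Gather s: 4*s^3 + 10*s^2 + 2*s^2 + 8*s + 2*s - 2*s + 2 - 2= 4*s^3 + 12*s^2 + 8*s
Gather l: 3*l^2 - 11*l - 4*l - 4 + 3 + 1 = 3*l^2 - 15*l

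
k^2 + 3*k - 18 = (k - 3)*(k + 6)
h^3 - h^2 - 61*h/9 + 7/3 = (h - 3)*(h - 1/3)*(h + 7/3)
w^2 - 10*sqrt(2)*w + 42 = (w - 7*sqrt(2))*(w - 3*sqrt(2))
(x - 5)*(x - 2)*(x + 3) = x^3 - 4*x^2 - 11*x + 30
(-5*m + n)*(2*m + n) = -10*m^2 - 3*m*n + n^2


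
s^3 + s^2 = s^2*(s + 1)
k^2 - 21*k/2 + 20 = (k - 8)*(k - 5/2)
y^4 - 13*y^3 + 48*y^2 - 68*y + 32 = (y - 8)*(y - 2)^2*(y - 1)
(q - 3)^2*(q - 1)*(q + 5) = q^4 - 2*q^3 - 20*q^2 + 66*q - 45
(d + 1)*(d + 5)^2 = d^3 + 11*d^2 + 35*d + 25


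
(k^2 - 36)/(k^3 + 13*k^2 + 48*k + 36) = (k - 6)/(k^2 + 7*k + 6)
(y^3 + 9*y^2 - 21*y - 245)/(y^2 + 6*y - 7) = (y^2 + 2*y - 35)/(y - 1)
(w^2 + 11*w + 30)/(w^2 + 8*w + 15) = (w + 6)/(w + 3)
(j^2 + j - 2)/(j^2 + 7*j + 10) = (j - 1)/(j + 5)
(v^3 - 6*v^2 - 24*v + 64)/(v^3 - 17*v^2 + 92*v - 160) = (v^2 + 2*v - 8)/(v^2 - 9*v + 20)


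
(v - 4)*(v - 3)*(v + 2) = v^3 - 5*v^2 - 2*v + 24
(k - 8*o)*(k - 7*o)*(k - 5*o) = k^3 - 20*k^2*o + 131*k*o^2 - 280*o^3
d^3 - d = d*(d - 1)*(d + 1)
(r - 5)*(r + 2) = r^2 - 3*r - 10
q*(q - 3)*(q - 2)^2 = q^4 - 7*q^3 + 16*q^2 - 12*q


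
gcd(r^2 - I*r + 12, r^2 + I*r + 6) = r + 3*I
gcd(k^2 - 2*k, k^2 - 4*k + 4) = k - 2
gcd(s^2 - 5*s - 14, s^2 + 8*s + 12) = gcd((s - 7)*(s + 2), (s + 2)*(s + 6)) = s + 2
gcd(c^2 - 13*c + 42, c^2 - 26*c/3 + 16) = c - 6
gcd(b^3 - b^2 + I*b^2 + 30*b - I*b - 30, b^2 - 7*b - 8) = 1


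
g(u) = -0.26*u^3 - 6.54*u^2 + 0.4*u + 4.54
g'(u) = -0.78*u^2 - 13.08*u + 0.4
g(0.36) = 3.82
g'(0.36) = -4.41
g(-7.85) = -275.84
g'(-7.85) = 55.01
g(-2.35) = -29.14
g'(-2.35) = 26.83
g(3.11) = -65.29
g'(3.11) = -47.82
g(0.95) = -1.21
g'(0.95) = -12.73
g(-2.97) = -47.53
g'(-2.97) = 32.37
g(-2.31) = -28.08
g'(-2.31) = 26.45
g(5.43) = -227.75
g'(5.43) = -93.62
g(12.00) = -1381.70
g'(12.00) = -268.88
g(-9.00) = -339.26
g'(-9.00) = 54.94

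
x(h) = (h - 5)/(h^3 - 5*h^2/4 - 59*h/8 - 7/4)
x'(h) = (h - 5)*(-3*h^2 + 5*h/2 + 59/8)/(h^3 - 5*h^2/4 - 59*h/8 - 7/4)^2 + 1/(h^3 - 5*h^2/4 - 59*h/8 - 7/4) = 8*(-16*h^3 + 130*h^2 - 100*h - 309)/(64*h^6 - 160*h^5 - 844*h^4 + 956*h^3 + 3761*h^2 + 1652*h + 196)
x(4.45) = -0.02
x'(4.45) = 0.06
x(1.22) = 0.35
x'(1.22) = -0.29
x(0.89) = 0.48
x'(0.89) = -0.52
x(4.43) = -0.02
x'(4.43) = 0.07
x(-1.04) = -1.75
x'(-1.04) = -0.49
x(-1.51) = -2.10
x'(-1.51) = 2.53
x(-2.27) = 2.31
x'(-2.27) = 9.78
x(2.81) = 0.22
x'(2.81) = 0.10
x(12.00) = 0.00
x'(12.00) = 0.00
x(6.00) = 0.01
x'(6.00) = 0.00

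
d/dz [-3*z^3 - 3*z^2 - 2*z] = -9*z^2 - 6*z - 2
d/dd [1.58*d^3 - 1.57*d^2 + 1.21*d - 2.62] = 4.74*d^2 - 3.14*d + 1.21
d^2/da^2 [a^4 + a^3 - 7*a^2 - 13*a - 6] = 12*a^2 + 6*a - 14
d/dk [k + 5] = 1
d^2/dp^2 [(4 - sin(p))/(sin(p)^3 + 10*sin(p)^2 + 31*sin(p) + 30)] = (4*sin(p)^7 - 6*sin(p)^6 - 470*sin(p)^5 - 2560*sin(p)^4 - 3938*sin(p)^3 + 3530*sin(p)^2 + 13140*sin(p) + 7148)/(sin(p)^3 + 10*sin(p)^2 + 31*sin(p) + 30)^3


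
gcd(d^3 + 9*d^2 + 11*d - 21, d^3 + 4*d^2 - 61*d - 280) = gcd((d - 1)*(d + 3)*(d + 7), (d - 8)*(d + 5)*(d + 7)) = d + 7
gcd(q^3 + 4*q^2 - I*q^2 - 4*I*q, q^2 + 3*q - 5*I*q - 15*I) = 1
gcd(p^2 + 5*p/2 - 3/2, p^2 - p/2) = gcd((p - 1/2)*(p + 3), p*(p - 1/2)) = p - 1/2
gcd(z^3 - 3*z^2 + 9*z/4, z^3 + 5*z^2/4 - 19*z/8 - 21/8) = z - 3/2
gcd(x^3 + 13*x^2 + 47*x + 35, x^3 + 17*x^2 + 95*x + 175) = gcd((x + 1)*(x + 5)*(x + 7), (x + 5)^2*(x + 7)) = x^2 + 12*x + 35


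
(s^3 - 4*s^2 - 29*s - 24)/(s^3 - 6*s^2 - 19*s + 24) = (s + 1)/(s - 1)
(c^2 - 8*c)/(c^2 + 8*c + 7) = c*(c - 8)/(c^2 + 8*c + 7)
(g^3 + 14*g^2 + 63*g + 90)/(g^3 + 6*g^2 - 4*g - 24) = (g^2 + 8*g + 15)/(g^2 - 4)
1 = 1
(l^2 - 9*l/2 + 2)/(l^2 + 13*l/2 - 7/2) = (l - 4)/(l + 7)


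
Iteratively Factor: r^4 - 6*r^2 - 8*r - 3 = (r + 1)*(r^3 - r^2 - 5*r - 3) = (r - 3)*(r + 1)*(r^2 + 2*r + 1) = (r - 3)*(r + 1)^2*(r + 1)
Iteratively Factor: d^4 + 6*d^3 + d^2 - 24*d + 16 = (d - 1)*(d^3 + 7*d^2 + 8*d - 16) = (d - 1)^2*(d^2 + 8*d + 16) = (d - 1)^2*(d + 4)*(d + 4)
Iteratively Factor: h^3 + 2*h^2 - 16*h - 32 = (h + 4)*(h^2 - 2*h - 8) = (h + 2)*(h + 4)*(h - 4)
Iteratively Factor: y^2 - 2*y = (y - 2)*(y)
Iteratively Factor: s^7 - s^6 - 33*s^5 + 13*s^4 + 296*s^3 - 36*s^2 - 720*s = (s + 2)*(s^6 - 3*s^5 - 27*s^4 + 67*s^3 + 162*s^2 - 360*s) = (s + 2)*(s + 3)*(s^5 - 6*s^4 - 9*s^3 + 94*s^2 - 120*s) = s*(s + 2)*(s + 3)*(s^4 - 6*s^3 - 9*s^2 + 94*s - 120) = s*(s - 3)*(s + 2)*(s + 3)*(s^3 - 3*s^2 - 18*s + 40) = s*(s - 3)*(s + 2)*(s + 3)*(s + 4)*(s^2 - 7*s + 10) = s*(s - 3)*(s - 2)*(s + 2)*(s + 3)*(s + 4)*(s - 5)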